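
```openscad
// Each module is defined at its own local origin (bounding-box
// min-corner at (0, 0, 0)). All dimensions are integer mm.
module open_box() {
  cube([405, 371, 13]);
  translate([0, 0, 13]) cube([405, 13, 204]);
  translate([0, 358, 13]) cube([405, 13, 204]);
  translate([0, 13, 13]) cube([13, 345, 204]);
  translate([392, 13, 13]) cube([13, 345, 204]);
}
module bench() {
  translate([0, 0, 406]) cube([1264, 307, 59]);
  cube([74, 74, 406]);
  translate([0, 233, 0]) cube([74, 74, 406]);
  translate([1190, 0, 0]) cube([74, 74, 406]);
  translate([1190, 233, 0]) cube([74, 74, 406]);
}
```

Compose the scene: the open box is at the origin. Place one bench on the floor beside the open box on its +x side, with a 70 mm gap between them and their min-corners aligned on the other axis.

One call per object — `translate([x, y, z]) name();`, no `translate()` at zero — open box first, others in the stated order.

open_box();
translate([475, 0, 0]) bench();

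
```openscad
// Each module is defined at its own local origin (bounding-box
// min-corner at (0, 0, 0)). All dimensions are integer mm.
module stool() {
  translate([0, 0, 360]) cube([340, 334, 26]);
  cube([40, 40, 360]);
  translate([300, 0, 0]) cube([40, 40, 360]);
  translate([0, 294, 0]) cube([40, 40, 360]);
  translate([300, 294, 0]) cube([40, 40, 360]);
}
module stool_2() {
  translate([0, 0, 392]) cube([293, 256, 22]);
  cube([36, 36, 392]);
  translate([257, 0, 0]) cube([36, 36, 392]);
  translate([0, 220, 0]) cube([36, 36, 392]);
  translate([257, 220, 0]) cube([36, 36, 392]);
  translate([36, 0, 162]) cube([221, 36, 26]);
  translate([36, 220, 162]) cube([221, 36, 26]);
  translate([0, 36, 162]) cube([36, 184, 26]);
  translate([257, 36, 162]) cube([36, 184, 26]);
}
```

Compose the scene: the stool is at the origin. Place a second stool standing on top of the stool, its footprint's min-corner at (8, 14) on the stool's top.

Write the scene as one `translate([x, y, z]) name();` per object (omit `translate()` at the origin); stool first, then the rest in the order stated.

stool();
translate([8, 14, 386]) stool_2();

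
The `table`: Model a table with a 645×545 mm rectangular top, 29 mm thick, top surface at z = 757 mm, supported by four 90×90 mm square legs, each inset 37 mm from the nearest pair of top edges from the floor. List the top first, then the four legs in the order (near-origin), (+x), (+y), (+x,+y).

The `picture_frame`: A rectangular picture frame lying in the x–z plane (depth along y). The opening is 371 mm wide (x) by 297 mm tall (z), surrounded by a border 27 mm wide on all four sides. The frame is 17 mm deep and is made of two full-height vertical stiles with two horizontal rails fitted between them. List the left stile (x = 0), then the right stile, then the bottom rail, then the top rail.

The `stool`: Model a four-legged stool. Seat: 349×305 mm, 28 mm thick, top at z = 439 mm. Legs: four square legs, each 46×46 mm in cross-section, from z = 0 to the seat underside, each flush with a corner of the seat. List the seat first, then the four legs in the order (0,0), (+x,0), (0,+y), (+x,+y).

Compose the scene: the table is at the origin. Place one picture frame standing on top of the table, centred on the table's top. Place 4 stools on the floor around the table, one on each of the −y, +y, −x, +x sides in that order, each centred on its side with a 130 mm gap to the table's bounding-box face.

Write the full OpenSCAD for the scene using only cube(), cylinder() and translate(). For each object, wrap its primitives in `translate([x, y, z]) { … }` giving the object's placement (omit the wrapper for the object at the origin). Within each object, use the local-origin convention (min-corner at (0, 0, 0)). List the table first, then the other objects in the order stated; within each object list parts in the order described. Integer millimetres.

translate([0, 0, 728]) cube([645, 545, 29]);
translate([37, 37, 0]) cube([90, 90, 728]);
translate([518, 37, 0]) cube([90, 90, 728]);
translate([37, 418, 0]) cube([90, 90, 728]);
translate([518, 418, 0]) cube([90, 90, 728]);
translate([110, 264, 757]) {
  cube([27, 17, 351]);
  translate([398, 0, 0]) cube([27, 17, 351]);
  translate([27, 0, 0]) cube([371, 17, 27]);
  translate([27, 0, 324]) cube([371, 17, 27]);
}
translate([148, -435, 0]) {
  translate([0, 0, 411]) cube([349, 305, 28]);
  cube([46, 46, 411]);
  translate([303, 0, 0]) cube([46, 46, 411]);
  translate([0, 259, 0]) cube([46, 46, 411]);
  translate([303, 259, 0]) cube([46, 46, 411]);
}
translate([148, 675, 0]) {
  translate([0, 0, 411]) cube([349, 305, 28]);
  cube([46, 46, 411]);
  translate([303, 0, 0]) cube([46, 46, 411]);
  translate([0, 259, 0]) cube([46, 46, 411]);
  translate([303, 259, 0]) cube([46, 46, 411]);
}
translate([-479, 120, 0]) {
  translate([0, 0, 411]) cube([349, 305, 28]);
  cube([46, 46, 411]);
  translate([303, 0, 0]) cube([46, 46, 411]);
  translate([0, 259, 0]) cube([46, 46, 411]);
  translate([303, 259, 0]) cube([46, 46, 411]);
}
translate([775, 120, 0]) {
  translate([0, 0, 411]) cube([349, 305, 28]);
  cube([46, 46, 411]);
  translate([303, 0, 0]) cube([46, 46, 411]);
  translate([0, 259, 0]) cube([46, 46, 411]);
  translate([303, 259, 0]) cube([46, 46, 411]);
}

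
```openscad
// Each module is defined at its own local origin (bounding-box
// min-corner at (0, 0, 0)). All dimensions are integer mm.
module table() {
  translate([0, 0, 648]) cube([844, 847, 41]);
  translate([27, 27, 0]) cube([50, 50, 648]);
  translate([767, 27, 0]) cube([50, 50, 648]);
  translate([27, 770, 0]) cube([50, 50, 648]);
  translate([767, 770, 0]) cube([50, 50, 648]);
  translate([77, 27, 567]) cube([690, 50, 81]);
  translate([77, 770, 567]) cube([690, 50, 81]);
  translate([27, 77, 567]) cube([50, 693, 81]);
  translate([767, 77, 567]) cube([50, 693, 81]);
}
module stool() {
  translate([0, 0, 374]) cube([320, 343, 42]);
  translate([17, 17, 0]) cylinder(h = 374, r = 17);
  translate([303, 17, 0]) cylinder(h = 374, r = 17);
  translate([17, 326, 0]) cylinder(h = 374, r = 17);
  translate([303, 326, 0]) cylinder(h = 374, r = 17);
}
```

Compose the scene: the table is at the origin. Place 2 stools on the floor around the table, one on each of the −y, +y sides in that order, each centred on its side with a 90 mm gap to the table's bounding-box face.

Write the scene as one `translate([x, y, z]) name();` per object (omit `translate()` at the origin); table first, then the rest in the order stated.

table();
translate([262, -433, 0]) stool();
translate([262, 937, 0]) stool();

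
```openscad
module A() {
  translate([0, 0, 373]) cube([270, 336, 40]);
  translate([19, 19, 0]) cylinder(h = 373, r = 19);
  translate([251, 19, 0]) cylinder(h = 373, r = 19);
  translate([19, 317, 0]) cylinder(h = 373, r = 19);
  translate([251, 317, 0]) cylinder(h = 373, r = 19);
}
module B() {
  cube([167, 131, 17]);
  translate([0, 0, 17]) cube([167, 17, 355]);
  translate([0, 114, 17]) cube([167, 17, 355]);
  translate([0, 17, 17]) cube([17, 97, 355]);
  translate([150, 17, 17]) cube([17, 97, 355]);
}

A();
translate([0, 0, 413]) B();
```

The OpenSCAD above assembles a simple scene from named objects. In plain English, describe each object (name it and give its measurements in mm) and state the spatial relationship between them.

A is a four-legged stool. The seat is 270×336 mm, 40 mm thick, top at z = 413 mm. It stands on four round legs, each 38 mm in diameter, from z = 0 to the seat underside, each leg's axis is inset half a diameter from the nearest pair of seat edges (so the leg's bounding box is flush with the corner).

B is an open storage box with external size 167×131×372 mm and wall thickness 17 mm (the base is also 17 mm thick). The base covers the whole footprint; the four walls stand on the base, with the y-facing walls full-width and the x-facing walls fitting between their inner faces.

The open box is on top of the stool.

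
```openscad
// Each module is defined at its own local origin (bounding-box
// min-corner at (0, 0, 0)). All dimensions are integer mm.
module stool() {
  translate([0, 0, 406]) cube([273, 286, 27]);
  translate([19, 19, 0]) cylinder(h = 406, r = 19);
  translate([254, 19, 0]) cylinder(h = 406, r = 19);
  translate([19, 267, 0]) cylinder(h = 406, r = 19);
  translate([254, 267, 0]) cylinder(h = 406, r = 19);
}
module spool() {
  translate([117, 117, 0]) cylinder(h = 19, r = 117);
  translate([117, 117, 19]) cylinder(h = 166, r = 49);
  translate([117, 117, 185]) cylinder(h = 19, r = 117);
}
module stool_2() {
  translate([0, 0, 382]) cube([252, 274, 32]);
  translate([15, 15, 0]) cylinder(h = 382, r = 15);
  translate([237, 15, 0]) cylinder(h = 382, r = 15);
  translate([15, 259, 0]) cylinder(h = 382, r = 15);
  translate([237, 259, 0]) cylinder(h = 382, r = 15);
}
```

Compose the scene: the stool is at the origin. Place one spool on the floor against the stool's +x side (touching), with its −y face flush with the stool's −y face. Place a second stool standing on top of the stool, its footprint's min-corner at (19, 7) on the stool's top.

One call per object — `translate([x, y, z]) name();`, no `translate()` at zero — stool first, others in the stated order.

stool();
translate([273, 0, 0]) spool();
translate([19, 7, 433]) stool_2();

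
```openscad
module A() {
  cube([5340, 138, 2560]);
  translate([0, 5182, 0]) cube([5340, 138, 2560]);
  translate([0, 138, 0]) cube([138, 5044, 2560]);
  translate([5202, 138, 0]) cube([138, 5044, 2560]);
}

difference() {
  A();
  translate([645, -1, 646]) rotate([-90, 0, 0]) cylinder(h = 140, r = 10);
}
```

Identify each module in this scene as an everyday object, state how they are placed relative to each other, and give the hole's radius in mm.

A is a house frame. The house frame has a circular hole through its front wall. The hole's radius is 10 mm.

The subtracted cylinder has r = 10 mm.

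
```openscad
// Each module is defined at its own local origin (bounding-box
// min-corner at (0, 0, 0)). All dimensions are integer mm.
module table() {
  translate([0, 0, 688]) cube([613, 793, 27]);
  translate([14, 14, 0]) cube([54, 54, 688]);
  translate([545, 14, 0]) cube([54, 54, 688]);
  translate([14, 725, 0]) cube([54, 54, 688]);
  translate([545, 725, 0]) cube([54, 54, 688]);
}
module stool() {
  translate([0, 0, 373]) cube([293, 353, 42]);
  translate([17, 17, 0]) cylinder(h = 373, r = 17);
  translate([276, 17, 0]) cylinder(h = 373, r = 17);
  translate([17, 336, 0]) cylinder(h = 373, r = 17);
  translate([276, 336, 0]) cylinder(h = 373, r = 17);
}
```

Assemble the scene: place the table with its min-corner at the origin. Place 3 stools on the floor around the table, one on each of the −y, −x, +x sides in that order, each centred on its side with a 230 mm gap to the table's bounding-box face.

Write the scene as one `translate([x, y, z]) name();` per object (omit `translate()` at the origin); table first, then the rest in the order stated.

table();
translate([160, -583, 0]) stool();
translate([-523, 220, 0]) stool();
translate([843, 220, 0]) stool();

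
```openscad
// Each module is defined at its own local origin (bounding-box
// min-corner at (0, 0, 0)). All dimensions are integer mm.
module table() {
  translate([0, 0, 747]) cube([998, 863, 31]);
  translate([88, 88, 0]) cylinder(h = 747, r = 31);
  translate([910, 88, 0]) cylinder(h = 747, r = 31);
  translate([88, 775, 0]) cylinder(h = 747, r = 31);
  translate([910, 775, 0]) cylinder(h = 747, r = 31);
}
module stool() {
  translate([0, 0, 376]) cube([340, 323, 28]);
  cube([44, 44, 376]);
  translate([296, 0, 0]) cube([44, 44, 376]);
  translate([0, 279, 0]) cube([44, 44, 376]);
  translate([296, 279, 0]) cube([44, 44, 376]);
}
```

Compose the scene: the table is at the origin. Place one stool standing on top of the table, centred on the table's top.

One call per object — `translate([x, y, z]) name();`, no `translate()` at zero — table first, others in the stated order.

table();
translate([329, 270, 778]) stool();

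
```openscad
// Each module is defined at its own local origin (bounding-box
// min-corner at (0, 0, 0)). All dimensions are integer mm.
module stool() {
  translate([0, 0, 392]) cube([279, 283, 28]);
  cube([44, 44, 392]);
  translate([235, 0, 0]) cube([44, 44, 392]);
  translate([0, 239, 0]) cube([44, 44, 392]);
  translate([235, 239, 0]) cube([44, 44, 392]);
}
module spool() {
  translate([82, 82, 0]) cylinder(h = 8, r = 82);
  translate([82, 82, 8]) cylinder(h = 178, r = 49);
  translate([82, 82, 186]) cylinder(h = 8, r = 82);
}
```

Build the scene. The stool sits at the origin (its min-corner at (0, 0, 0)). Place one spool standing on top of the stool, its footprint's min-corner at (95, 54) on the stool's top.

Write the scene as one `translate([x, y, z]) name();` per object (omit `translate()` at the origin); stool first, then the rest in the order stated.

stool();
translate([95, 54, 420]) spool();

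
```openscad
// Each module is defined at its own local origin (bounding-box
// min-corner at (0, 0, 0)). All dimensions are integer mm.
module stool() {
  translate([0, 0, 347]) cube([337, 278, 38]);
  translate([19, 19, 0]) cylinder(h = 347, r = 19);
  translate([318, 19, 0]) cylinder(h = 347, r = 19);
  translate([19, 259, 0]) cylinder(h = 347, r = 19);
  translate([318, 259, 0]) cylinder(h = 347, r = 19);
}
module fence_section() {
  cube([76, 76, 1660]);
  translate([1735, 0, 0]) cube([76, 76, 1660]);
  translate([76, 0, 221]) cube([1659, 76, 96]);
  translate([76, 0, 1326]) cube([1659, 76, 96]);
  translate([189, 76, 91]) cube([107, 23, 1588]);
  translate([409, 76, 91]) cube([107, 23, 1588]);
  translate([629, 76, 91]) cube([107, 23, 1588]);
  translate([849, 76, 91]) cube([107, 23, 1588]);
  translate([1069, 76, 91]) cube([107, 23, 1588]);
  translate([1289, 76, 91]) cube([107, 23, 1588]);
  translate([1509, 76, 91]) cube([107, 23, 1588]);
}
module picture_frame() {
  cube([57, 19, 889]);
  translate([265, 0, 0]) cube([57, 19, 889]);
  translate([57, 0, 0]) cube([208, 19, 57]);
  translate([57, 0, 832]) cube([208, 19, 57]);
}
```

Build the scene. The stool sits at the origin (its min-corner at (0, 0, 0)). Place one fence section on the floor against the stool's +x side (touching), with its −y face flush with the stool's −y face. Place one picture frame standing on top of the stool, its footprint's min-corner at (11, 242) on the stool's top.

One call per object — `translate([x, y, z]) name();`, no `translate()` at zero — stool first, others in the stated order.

stool();
translate([337, 0, 0]) fence_section();
translate([11, 242, 385]) picture_frame();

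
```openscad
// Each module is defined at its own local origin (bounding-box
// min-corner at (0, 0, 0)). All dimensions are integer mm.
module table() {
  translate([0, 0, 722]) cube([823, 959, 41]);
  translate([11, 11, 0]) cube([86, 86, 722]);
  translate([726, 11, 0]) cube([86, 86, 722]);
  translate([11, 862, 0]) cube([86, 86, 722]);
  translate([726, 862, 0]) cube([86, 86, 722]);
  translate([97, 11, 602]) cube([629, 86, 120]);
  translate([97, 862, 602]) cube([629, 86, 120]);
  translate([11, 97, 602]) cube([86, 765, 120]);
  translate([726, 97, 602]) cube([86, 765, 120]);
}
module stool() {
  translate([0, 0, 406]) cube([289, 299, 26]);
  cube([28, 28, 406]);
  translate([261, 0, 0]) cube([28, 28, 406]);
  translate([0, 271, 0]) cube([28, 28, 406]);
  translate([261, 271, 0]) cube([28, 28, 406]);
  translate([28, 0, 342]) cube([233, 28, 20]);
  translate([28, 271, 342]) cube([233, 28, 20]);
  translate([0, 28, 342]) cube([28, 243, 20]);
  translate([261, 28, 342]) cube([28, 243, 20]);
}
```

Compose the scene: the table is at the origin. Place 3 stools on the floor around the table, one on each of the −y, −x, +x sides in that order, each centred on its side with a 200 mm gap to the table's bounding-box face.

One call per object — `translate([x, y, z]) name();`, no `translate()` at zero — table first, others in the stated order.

table();
translate([267, -499, 0]) stool();
translate([-489, 330, 0]) stool();
translate([1023, 330, 0]) stool();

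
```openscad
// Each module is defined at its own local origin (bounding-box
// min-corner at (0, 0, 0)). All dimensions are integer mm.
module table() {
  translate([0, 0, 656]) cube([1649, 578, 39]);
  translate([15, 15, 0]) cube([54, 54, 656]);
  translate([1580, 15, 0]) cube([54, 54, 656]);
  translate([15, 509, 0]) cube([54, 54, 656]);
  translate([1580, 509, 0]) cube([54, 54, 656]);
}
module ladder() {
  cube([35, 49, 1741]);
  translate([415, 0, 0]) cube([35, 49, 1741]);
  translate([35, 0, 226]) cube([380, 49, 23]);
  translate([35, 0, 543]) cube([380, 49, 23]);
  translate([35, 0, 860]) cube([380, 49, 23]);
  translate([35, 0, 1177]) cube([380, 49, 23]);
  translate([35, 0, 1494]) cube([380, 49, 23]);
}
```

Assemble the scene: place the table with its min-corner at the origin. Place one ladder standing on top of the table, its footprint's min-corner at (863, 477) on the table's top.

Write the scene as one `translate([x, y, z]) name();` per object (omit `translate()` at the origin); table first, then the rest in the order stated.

table();
translate([863, 477, 695]) ladder();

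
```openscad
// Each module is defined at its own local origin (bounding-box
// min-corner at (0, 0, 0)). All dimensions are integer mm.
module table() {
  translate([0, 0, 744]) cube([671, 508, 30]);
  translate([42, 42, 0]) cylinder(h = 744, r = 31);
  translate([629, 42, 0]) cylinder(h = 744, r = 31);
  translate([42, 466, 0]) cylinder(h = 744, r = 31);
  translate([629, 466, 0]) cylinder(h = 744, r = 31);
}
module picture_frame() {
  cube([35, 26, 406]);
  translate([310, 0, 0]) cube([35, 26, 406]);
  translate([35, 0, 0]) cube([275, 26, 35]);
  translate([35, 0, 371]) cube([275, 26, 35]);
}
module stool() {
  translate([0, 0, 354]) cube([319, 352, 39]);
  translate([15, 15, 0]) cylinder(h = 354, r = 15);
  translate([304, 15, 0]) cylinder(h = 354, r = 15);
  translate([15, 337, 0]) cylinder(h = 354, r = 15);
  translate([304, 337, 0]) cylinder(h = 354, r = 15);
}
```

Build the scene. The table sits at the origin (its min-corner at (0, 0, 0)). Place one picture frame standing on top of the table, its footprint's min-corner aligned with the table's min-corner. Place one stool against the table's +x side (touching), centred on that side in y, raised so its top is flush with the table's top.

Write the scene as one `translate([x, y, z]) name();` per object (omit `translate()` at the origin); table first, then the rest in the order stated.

table();
translate([0, 0, 774]) picture_frame();
translate([671, 78, 381]) stool();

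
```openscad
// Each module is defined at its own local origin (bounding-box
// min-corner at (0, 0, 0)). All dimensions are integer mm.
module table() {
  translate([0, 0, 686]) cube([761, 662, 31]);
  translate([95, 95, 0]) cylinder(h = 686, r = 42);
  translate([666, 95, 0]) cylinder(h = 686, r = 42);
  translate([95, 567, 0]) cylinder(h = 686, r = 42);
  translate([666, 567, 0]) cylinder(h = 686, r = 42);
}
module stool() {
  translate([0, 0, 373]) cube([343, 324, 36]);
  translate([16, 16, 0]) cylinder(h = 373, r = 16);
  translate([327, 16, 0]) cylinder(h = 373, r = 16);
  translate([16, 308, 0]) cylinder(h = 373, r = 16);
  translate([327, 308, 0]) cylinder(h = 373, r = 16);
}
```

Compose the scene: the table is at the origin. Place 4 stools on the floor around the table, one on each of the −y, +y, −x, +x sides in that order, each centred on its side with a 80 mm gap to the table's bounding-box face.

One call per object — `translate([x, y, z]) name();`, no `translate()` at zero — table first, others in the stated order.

table();
translate([209, -404, 0]) stool();
translate([209, 742, 0]) stool();
translate([-423, 169, 0]) stool();
translate([841, 169, 0]) stool();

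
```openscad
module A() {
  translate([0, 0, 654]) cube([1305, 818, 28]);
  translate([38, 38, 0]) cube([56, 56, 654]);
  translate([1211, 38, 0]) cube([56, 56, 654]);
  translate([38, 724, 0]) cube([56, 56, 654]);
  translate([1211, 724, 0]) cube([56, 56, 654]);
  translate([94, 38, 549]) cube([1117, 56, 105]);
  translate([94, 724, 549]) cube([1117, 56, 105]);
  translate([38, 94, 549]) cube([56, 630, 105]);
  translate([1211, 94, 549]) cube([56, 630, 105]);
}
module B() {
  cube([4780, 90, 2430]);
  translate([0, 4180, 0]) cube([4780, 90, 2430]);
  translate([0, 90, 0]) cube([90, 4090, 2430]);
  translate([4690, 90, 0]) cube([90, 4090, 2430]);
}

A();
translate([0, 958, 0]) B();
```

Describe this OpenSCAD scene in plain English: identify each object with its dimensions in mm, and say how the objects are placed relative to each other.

A is a table: top 1305 mm (x) × 818 mm (y), 28 mm thick, upper face at z = 682 mm, on four 56×56 mm square legs, each inset 38 mm from the nearest pair of top edges, running from z = 0 to the bottom of the top. Four apron rails, 56 mm thick and 105 mm tall, run between adjacent legs with their top edges flush with the underside of the top and their outer faces flush with the legs' outer faces.

B is a box-shaped house frame (walls only): outside footprint 4780×4270 mm, wall height 2430 mm, wall thickness 90 mm. The two y-facing walls run the full x-width; the two x-facing walls fit between the inner faces of the y-facing walls.

The house frame is on the floor beside the table on its +y side.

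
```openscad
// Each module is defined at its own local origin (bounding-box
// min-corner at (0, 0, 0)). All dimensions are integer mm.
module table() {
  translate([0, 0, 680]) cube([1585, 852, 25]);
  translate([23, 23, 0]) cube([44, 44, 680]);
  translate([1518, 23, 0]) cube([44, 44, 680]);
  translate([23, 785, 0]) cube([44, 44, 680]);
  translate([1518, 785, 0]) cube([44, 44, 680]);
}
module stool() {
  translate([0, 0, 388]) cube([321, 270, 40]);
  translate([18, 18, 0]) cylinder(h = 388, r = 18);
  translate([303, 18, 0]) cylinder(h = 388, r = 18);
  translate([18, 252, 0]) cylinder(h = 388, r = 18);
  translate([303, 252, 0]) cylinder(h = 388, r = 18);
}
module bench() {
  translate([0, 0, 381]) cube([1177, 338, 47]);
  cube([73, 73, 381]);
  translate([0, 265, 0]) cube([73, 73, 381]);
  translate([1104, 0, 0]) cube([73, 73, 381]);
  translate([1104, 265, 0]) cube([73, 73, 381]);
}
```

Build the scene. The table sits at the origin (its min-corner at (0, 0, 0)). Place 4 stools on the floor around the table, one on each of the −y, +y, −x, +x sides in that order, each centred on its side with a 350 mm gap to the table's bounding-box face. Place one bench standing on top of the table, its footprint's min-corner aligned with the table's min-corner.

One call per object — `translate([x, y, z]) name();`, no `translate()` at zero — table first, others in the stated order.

table();
translate([632, -620, 0]) stool();
translate([632, 1202, 0]) stool();
translate([-671, 291, 0]) stool();
translate([1935, 291, 0]) stool();
translate([0, 0, 705]) bench();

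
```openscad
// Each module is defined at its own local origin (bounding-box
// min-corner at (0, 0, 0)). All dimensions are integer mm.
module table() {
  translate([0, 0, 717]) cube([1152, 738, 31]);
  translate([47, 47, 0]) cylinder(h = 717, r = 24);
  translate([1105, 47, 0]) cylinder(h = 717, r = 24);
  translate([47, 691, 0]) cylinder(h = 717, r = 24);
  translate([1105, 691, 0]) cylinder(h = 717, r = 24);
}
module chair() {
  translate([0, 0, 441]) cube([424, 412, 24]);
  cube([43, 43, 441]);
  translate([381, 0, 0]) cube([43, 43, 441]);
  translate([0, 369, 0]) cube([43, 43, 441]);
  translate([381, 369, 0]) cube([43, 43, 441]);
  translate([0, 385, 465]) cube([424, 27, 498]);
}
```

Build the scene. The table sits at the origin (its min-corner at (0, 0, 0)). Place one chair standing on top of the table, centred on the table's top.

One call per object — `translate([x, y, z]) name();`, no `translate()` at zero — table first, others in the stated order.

table();
translate([364, 163, 748]) chair();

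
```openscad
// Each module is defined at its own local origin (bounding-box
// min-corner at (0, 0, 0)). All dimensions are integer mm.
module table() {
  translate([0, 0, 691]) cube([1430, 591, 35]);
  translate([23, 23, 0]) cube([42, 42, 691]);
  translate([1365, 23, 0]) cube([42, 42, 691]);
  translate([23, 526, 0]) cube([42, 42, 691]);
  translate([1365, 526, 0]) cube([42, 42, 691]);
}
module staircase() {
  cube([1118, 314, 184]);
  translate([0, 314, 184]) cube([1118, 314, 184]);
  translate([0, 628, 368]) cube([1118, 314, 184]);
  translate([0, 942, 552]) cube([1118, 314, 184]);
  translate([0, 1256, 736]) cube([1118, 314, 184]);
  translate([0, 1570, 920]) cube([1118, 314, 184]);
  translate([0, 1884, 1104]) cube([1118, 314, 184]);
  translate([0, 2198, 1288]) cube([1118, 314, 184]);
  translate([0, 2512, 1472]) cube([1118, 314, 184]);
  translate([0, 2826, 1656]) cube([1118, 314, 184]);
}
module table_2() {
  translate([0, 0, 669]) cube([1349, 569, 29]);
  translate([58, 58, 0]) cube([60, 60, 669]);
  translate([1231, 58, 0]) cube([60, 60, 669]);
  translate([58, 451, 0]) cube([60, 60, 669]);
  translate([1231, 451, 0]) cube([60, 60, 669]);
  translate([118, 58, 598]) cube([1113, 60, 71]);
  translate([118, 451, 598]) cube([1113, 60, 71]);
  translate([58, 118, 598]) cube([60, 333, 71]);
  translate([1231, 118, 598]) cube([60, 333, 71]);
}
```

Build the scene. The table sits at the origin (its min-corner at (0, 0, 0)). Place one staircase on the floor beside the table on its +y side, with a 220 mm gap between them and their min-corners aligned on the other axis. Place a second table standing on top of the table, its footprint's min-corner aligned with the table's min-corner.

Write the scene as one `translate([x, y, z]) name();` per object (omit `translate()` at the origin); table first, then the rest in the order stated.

table();
translate([0, 811, 0]) staircase();
translate([0, 0, 726]) table_2();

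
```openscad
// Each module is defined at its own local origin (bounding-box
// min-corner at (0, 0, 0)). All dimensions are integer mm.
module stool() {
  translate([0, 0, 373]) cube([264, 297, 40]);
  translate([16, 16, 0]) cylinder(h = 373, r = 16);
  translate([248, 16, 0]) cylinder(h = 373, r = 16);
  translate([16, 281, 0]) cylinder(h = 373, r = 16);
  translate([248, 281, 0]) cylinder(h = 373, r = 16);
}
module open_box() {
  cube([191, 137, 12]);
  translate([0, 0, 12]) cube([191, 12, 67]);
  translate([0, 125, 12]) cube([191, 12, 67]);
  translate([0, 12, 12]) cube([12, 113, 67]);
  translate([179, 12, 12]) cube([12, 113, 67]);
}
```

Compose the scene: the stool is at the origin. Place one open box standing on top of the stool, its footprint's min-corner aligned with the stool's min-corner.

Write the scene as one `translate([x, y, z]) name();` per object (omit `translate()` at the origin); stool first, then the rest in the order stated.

stool();
translate([0, 0, 413]) open_box();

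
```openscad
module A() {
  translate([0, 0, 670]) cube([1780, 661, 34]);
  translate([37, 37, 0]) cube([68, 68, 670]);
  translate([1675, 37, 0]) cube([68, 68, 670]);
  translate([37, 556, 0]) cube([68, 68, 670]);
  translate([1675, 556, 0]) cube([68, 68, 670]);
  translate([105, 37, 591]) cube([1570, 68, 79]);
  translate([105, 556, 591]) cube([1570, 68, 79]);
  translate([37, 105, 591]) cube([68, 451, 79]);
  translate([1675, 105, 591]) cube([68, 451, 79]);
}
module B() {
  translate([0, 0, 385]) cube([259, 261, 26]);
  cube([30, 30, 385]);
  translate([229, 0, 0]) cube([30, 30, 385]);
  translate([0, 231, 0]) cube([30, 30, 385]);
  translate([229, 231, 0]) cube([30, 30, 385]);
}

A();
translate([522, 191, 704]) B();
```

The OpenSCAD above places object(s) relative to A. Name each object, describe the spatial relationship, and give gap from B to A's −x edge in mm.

The stool's min-x is at 522; the table's min-x is 0; gap = 522 mm.

A is a table. B is a stool. The stool is on top of the table. The gap from the stool to the table's −x edge is 522 mm.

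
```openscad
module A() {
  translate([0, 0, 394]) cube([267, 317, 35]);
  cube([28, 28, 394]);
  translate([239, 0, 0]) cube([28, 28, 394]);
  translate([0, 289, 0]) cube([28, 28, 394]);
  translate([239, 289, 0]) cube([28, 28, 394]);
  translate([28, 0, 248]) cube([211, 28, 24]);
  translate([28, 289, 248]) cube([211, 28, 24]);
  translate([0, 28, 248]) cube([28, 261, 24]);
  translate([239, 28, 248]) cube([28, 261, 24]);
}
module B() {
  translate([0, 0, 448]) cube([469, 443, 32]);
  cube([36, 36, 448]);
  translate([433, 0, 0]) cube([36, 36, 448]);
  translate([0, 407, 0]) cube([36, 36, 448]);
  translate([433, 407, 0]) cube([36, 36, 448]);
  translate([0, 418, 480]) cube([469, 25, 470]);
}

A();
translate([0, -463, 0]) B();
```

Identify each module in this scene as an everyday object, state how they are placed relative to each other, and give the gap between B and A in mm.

A is a stool. B is a chair. The chair is on the floor beside the stool on its −y side. The gap between the chair and the stool is 20 mm.

The chair's nearest face is 20 mm from the stool's −y face.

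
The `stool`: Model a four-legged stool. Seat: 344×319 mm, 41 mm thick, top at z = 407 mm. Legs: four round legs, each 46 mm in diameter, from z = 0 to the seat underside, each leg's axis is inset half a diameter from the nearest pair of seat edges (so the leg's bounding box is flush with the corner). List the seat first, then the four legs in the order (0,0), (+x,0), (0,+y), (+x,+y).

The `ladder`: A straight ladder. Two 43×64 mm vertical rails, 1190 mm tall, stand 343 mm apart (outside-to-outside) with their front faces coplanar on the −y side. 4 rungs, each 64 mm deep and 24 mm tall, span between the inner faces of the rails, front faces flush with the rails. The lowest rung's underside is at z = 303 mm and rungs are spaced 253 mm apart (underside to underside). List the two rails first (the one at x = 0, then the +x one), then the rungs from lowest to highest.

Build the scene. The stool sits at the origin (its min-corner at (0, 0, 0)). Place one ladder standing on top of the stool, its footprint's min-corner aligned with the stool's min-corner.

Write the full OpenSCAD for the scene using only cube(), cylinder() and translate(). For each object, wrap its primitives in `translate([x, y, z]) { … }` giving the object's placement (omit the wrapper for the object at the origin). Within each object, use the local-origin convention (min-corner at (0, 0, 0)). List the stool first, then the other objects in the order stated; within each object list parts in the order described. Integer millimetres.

translate([0, 0, 366]) cube([344, 319, 41]);
translate([23, 23, 0]) cylinder(h = 366, r = 23);
translate([321, 23, 0]) cylinder(h = 366, r = 23);
translate([23, 296, 0]) cylinder(h = 366, r = 23);
translate([321, 296, 0]) cylinder(h = 366, r = 23);
translate([0, 0, 407]) {
  cube([43, 64, 1190]);
  translate([300, 0, 0]) cube([43, 64, 1190]);
  translate([43, 0, 303]) cube([257, 64, 24]);
  translate([43, 0, 556]) cube([257, 64, 24]);
  translate([43, 0, 809]) cube([257, 64, 24]);
  translate([43, 0, 1062]) cube([257, 64, 24]);
}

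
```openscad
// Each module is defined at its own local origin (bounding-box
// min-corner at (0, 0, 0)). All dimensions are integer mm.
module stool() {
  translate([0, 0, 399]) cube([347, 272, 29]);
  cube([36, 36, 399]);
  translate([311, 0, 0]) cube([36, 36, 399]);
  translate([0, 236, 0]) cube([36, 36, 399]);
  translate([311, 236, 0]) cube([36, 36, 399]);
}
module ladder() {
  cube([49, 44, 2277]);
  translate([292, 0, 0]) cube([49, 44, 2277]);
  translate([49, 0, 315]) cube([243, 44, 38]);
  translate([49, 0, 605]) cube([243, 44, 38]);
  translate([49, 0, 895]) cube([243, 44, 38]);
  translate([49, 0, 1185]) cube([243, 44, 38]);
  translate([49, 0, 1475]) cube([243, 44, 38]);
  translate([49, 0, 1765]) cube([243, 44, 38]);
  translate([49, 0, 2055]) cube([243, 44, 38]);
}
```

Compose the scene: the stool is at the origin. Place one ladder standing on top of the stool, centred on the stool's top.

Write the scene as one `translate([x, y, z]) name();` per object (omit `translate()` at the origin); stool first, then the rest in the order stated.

stool();
translate([3, 114, 428]) ladder();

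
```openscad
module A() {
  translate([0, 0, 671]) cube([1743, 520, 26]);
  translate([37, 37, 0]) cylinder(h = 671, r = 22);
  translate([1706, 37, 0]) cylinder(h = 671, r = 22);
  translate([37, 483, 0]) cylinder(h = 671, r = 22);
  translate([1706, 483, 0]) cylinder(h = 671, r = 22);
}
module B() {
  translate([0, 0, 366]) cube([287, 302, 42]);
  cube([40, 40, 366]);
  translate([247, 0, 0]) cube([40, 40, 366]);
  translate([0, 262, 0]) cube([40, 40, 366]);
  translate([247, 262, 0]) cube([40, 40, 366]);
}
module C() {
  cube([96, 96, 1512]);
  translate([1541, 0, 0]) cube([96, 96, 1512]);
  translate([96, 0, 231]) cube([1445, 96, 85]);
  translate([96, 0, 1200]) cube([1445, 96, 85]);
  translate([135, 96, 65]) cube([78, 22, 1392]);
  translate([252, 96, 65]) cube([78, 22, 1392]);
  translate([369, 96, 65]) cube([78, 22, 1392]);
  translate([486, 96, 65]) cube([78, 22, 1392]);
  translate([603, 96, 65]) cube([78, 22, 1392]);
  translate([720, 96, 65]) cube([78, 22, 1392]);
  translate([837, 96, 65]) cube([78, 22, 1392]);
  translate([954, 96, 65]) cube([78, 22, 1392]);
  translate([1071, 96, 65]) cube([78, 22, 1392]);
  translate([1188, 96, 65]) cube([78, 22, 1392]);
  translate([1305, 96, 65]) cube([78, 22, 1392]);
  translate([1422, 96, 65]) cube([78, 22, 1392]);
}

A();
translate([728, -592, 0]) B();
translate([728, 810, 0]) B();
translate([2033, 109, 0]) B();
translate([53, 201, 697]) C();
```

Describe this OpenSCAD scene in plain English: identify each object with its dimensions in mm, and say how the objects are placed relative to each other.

A is a table: top 1743 mm (x) × 520 mm (y), 26 mm thick, upper face at z = 697 mm, on four round legs of 44 mm diameter, each leg's bounding box inset 15 mm from the nearest pair of top edges, running from z = 0 to the bottom of the top.

B is a simple wooden stool: a rectangular seat 287 mm (x) by 302 mm (y), 42 mm thick, top face at z = 408 mm, on four square legs, each 40×40 mm in cross-section. The legs rest on z = 0, each flush with a corner of the seat.

C is a fence section. Two 96×96 mm posts, 1512 mm tall, stand on the floor with a clear span of 1445 mm between their inner faces. Two horizontal rails of 96×85 mm section span the gap between the posts with their undersides at z = 231 mm and z = 1200 mm, flush with the posts' −y face. 12 pickets, each 78 mm wide, 22 mm thick and 1392 mm tall, are fixed to the +y face of the rails with their bottoms at z = 65 mm, evenly spaced across the span with equal gaps (rounded down to the nearest mm) at the −x end and between each pair — any rounding remainder accumulates at the +x end.

Three stools sit around the table at the −y, +y, +x sides. The fence section is on top of the table, centred.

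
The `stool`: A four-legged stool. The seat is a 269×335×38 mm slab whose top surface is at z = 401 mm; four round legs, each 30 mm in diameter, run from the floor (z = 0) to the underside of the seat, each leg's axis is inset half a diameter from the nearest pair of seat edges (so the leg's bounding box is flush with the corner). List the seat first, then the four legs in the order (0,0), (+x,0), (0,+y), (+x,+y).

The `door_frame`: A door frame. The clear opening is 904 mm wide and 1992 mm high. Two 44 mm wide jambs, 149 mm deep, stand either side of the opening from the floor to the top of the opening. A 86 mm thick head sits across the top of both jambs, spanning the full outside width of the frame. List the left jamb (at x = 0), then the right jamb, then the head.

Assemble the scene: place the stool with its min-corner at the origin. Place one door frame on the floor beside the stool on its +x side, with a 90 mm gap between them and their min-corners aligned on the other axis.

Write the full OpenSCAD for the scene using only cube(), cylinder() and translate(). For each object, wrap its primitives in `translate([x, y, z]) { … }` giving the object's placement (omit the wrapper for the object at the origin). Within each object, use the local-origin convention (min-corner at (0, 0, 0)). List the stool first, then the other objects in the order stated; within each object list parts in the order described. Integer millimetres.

translate([0, 0, 363]) cube([269, 335, 38]);
translate([15, 15, 0]) cylinder(h = 363, r = 15);
translate([254, 15, 0]) cylinder(h = 363, r = 15);
translate([15, 320, 0]) cylinder(h = 363, r = 15);
translate([254, 320, 0]) cylinder(h = 363, r = 15);
translate([359, 0, 0]) {
  cube([44, 149, 1992]);
  translate([948, 0, 0]) cube([44, 149, 1992]);
  translate([0, 0, 1992]) cube([992, 149, 86]);
}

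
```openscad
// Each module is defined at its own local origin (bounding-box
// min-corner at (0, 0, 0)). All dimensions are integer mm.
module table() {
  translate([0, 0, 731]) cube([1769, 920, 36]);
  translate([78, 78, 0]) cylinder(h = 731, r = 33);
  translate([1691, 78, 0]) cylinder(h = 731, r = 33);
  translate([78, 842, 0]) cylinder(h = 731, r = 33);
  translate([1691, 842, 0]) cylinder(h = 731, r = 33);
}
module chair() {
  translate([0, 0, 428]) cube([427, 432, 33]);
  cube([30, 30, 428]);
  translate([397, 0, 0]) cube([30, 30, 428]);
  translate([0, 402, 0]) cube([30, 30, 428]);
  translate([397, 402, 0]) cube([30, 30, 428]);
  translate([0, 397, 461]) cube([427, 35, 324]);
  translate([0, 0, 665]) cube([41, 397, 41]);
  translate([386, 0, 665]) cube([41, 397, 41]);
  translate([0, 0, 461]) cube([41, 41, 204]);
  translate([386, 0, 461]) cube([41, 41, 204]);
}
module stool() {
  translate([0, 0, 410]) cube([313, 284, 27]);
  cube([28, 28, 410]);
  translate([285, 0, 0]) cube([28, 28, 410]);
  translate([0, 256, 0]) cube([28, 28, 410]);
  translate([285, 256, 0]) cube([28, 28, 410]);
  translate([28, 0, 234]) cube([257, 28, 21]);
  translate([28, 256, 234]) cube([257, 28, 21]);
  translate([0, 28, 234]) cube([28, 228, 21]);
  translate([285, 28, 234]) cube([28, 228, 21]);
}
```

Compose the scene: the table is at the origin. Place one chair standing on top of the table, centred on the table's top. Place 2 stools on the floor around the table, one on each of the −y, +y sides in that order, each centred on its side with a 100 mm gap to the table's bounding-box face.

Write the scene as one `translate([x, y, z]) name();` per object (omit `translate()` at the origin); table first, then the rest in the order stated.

table();
translate([671, 244, 767]) chair();
translate([728, -384, 0]) stool();
translate([728, 1020, 0]) stool();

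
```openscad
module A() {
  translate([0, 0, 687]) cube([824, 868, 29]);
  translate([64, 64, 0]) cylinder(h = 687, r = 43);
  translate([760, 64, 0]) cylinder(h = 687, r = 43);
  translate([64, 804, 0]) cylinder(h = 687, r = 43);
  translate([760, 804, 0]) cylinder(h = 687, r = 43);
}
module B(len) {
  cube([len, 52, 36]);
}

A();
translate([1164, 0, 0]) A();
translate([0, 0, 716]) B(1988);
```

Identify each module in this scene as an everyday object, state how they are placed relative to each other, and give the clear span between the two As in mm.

Second table starts at x = 1164; first ends at x = 824; clear span = 1164 − 824 = 340 mm.

A is a table. B is a beam. A beam spans the tops of two tables. The clear span between the two tables is 340 mm.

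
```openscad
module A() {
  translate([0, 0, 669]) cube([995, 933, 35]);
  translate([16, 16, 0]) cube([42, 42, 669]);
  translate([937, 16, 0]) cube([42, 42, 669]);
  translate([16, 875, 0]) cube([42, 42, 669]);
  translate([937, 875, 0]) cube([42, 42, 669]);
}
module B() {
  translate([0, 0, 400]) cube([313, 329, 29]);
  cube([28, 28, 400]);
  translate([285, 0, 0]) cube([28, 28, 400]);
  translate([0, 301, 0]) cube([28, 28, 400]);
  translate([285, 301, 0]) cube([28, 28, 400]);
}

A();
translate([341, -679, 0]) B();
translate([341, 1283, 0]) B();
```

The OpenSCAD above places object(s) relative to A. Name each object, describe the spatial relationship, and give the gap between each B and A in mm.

A is a table. B is a stool. Two stools sit around the table at the −y, +y sides. The gap between each stool and the table is 350 mm.

Each stool's nearest face is 350 mm from the table's bounding box.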